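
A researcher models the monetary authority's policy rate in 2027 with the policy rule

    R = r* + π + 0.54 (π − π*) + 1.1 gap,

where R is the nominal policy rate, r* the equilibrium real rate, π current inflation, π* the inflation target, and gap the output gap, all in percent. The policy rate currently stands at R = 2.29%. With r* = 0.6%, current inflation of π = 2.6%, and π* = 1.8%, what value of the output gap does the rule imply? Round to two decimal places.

1.1 gap = 2.29 − 0.6 − 2.6 − 0.54 × (2.6 − 1.8) = -1.342
gap = -1.342 / 1.1 = -1.22

-1.22%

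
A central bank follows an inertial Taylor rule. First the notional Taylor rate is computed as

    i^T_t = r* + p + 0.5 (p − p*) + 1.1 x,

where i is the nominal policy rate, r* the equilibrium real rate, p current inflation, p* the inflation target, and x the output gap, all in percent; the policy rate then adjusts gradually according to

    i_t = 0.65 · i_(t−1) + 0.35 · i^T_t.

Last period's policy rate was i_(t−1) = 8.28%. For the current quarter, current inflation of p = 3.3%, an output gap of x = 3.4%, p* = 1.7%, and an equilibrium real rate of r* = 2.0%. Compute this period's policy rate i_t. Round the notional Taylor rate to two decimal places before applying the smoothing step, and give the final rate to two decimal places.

i^T_t = 2.0 + 3.3 + 0.5 × (3.3 − 1.7) + 1.1 × 3.4
   = 2.0 + 3.3 + 0.8 + 3.74 = 9.84
i_t = 0.65 × 8.28 + 0.35 × 9.84 = 5.382 + 3.444 = 8.83

8.83%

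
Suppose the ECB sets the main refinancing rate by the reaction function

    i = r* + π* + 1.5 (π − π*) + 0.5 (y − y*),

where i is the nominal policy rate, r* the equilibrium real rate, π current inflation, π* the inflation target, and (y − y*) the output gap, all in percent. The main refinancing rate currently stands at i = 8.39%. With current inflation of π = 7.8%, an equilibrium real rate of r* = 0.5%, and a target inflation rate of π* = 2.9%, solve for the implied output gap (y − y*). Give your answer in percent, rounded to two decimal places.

-4.72%

0.5 (y − y*) = 8.39 − 0.5 − 2.9 − 1.5 × (7.8 − 2.9) = -2.36
(y − y*) = -2.36 / 0.5 = -4.72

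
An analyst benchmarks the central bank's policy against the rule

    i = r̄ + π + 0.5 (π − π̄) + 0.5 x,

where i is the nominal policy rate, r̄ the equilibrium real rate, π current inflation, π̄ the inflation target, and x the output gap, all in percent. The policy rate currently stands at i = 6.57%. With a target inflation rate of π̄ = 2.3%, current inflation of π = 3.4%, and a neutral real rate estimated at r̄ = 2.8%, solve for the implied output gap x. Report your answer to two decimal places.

-0.36%

0.5 x = 6.57 − 2.8 − 3.4 − 0.5 × (3.4 − 2.3) = -0.18
x = -0.18 / 0.5 = -0.36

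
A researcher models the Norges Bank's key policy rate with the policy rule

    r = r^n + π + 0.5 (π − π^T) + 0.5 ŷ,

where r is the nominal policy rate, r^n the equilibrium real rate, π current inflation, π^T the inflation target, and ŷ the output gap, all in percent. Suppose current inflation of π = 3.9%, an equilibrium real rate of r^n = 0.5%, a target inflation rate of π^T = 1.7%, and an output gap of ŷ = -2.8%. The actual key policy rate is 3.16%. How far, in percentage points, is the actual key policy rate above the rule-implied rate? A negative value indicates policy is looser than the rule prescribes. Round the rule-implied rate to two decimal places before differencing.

-0.94 pp

r = 0.5 + 3.9 + 0.5 × (3.9 − 1.7) + 0.5 × (-2.8)
   = 0.5 + 3.9 + 1.1 − 1.4 = 4.10
Deviation = 3.16 − 4.10 = -0.94 pp.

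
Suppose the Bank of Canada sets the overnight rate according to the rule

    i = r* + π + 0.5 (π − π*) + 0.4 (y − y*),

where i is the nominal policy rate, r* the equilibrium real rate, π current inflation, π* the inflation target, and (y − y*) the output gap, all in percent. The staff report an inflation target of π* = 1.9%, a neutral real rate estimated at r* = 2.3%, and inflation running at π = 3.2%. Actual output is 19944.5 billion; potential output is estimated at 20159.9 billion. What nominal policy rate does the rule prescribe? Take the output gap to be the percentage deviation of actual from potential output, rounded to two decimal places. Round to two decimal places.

5.72%

Output gap = 100 × (19944.5 − 20159.9) / 20159.9 = -1.07%.
i = 2.30 + 3.20 + 0.5 × (3.20 − 1.90) + 0.4 × (-1.07)
   = 2.30 + 3.2 + 0.65 − 0.428 = 5.72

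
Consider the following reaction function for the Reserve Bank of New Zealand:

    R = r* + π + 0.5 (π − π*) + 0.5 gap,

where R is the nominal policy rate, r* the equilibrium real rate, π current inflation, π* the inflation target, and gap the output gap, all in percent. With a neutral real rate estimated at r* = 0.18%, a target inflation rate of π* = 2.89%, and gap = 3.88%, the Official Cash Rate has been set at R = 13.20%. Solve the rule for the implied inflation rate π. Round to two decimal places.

Collecting π: R = r* + (1 + 0.5) π − 0.5 π* + 0.5 gap
1.5 π = 13.20 − 0.18 + 0.5 × 2.89 − 0.5 × 3.88 = 12.525
π = 12.525 / 1.5 = 8.35

8.35%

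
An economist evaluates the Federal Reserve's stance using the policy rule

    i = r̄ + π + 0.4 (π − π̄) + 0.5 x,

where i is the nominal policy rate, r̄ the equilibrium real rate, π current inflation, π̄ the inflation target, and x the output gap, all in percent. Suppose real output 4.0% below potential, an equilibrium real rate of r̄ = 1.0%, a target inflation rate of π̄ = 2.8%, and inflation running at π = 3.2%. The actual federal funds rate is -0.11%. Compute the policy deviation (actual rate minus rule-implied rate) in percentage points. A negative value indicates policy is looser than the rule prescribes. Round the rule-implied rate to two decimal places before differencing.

-2.47 pp

Output 4.0% below potential → x = -4.0.
i = 1.0 + 3.2 + 0.4 × (3.2 − 2.8) + 0.5 × (-4.0)
   = 1.0 + 3.2 + 0.16 − 2 = 2.36
Deviation = -0.11 − 2.36 = -2.47 pp.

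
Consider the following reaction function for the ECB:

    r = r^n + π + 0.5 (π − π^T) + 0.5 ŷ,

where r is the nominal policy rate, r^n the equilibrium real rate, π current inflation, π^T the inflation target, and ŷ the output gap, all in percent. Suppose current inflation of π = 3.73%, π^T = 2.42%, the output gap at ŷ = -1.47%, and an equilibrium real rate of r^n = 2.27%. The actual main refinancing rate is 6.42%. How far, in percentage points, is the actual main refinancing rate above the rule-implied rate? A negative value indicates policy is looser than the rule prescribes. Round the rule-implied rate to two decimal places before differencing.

r = 2.27 + 3.73 + 0.5 × (3.73 − 2.42) + 0.5 × (-1.47)
   = 2.27 + 3.73 + 0.655 − 0.735 = 5.92
Deviation = 6.42 − 5.92 = 0.50 pp.

0.50 pp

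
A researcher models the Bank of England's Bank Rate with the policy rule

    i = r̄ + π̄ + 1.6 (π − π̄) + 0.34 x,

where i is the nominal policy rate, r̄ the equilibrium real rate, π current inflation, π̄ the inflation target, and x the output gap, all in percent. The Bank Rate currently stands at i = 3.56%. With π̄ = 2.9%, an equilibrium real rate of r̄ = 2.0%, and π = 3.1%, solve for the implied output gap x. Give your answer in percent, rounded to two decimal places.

0.34 x = 3.56 − 2.0 − 2.9 − 1.6 × (3.1 − 2.9) = -1.66
x = -1.66 / 0.34 = -4.88

-4.88%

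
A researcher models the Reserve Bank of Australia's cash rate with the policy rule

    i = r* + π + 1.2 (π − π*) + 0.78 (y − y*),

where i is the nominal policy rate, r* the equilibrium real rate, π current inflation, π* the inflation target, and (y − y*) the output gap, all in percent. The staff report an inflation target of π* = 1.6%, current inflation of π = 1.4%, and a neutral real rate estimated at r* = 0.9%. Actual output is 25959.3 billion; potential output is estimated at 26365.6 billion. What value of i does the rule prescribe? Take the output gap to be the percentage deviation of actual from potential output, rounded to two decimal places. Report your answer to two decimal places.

Output gap = 100 × (25959.3 − 26365.6) / 26365.6 = -1.54%.
i = 0.90 + 1.40 + 1.2 × (1.40 − 1.60) + 0.78 × (-1.54)
   = 0.90 + 1.4 − 0.24 − 1.2012 = 0.86

0.86%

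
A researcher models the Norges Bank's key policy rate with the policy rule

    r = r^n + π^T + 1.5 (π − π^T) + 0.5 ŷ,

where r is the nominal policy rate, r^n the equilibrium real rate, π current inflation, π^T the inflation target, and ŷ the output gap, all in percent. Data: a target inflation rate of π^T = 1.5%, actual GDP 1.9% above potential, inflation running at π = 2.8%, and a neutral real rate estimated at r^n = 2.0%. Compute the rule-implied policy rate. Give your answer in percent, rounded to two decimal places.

6.40%

Output 1.9% above potential → ŷ = 1.9.
r = 2.0 + 1.5 + 1.5 × (2.8 − 1.5) + 0.5 × 1.9
   = 2.0 + 1.5 + 1.95 + 0.95 = 6.40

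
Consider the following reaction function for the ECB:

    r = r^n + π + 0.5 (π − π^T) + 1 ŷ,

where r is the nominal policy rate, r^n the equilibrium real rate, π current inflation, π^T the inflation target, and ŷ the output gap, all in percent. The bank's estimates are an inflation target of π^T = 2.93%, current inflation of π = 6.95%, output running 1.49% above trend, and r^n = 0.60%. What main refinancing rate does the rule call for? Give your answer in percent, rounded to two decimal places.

Output 1.49% above potential → ŷ = 1.49.
r = 0.60 + 6.95 + 0.5 × (6.95 − 2.93) + 1 × 1.49
   = 0.60 + 6.95 + 2.01 + 1.49 = 11.05

11.05%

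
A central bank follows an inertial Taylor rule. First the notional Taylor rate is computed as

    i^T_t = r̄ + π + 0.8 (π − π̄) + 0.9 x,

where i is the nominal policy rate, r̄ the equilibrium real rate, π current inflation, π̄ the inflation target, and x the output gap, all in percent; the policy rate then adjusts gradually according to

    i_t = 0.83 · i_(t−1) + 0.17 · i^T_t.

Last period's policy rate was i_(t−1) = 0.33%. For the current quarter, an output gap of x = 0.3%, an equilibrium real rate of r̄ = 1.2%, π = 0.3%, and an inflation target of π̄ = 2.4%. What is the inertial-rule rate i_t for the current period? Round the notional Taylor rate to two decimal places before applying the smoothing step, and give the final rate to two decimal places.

i^T_t = 1.2 + 0.3 + 0.8 × (0.3 − 2.4) + 0.9 × 0.3
   = 1.2 + 0.3 − 1.68 + 0.27 = 0.09
i_t = 0.83 × 0.33 + 0.17 × 0.09 = 0.2739 + 0.0153 = 0.29

0.29%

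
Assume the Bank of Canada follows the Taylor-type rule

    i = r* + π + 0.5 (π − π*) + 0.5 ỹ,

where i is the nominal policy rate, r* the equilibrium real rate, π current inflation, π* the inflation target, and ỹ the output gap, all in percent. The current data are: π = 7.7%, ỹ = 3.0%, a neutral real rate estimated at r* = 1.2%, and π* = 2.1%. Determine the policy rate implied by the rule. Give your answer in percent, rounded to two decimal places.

i = 1.2 + 7.7 + 0.5 × (7.7 − 2.1) + 0.5 × 3.0
   = 1.2 + 7.7 + 2.8 + 1.5 = 13.20

13.20%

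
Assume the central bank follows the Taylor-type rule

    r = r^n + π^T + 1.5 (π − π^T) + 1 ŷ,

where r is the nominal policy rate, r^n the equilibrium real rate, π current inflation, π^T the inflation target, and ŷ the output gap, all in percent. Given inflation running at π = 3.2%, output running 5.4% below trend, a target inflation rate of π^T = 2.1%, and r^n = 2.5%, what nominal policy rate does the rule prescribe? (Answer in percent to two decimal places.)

Output 5.4% below potential → ŷ = -5.4.
r = 2.5 + 2.1 + 1.5 × (3.2 − 2.1) + 1 × (-5.4)
   = 2.5 + 2.1 + 1.65 − 5.4 = 0.85

0.85%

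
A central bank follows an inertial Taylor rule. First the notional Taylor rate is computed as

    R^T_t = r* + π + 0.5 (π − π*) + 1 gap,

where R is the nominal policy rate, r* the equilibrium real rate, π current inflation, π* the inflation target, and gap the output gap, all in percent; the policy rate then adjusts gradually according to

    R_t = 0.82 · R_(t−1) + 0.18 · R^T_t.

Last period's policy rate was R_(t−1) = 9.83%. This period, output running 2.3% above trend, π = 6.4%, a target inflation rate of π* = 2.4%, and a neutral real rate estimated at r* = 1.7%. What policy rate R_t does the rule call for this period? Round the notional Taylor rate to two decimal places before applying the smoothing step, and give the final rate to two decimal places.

10.29%

Output 2.3% above potential → gap = 2.3.
R^T_t = 1.7 + 6.4 + 0.5 × (6.4 − 2.4) + 1 × 2.3
   = 1.7 + 6.4 + 2 + 2.3 = 12.40
R_t = 0.82 × 9.83 + 0.18 × 12.40 = 8.0606 + 2.232 = 10.29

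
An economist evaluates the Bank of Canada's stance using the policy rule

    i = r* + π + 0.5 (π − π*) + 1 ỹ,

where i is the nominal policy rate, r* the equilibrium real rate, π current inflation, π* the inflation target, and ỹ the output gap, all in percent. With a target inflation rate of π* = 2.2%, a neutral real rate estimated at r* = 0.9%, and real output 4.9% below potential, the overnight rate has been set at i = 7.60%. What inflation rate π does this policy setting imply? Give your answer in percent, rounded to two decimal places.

8.47%

Output 4.9% below potential → ỹ = -4.9.
Collecting π: i = r* + (1 + 0.5) π − 0.5 π* + 1 ỹ
1.5 π = 7.60 − 0.9 + 0.5 × 2.2 − 1 × (-4.9) = 12.7
π = 12.7 / 1.5 = 8.47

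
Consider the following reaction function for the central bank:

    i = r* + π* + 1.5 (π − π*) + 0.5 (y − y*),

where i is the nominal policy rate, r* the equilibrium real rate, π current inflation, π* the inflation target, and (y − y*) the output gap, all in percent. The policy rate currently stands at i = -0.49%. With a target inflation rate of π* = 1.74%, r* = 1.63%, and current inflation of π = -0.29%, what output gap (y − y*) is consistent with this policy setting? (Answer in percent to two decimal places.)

-1.63%

0.5 (y − y*) = -0.49 − 1.63 − 1.74 − 1.5 × ((-0.29) − 1.74) = -0.815
(y − y*) = -0.815 / 0.5 = -1.63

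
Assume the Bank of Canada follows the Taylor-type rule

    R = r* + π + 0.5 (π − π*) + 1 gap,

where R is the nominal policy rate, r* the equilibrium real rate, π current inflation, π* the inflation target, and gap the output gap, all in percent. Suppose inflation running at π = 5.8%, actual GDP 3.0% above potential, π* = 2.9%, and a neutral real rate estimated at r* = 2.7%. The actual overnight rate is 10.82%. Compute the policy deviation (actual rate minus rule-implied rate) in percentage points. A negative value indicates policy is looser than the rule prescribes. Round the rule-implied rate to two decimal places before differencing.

Output 3.0% above potential → gap = 3.0.
R = 2.7 + 5.8 + 0.5 × (5.8 − 2.9) + 1 × 3.0
   = 2.7 + 5.8 + 1.45 + 3 = 12.95
Deviation = 10.82 − 12.95 = -2.13 pp.

-2.13 pp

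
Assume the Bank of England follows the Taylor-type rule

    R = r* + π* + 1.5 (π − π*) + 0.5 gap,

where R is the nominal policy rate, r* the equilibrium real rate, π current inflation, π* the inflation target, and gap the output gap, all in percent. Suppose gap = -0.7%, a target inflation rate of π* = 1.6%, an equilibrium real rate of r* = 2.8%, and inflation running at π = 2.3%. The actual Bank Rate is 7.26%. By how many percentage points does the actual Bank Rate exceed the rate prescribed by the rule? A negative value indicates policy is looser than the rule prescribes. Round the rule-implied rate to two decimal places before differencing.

R = 2.8 + 1.6 + 1.5 × (2.3 − 1.6) + 0.5 × (-0.7)
   = 2.8 + 1.6 + 1.05 − 0.35 = 5.10
Deviation = 7.26 − 5.10 = 2.16 pp.

2.16 pp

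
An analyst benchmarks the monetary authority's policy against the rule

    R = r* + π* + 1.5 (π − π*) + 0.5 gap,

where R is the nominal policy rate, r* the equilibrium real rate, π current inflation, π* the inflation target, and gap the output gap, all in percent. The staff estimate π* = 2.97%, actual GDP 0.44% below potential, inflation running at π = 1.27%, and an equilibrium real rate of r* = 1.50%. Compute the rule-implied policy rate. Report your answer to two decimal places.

1.70%

Output 0.44% below potential → gap = -0.44.
R = 1.50 + 2.97 + 1.5 × (1.27 − 2.97) + 0.5 × (-0.44)
   = 1.50 + 2.97 − 2.55 − 0.22 = 1.70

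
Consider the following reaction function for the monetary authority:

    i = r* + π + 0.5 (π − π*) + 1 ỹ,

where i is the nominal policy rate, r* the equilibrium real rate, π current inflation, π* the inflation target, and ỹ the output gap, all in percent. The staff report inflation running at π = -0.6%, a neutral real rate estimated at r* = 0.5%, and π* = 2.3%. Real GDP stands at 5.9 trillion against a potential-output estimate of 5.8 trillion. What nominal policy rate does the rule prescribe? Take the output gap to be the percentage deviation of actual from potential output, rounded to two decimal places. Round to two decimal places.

0.17%

Output gap = 100 × (5.9 − 5.8) / 5.8 = 1.72%.
i = 0.50 + (-0.60) + 0.5 × (-0.60 − 2.30) + 1 × 1.72
   = 0.50 − 0.6 − 1.45 + 1.72 = 0.17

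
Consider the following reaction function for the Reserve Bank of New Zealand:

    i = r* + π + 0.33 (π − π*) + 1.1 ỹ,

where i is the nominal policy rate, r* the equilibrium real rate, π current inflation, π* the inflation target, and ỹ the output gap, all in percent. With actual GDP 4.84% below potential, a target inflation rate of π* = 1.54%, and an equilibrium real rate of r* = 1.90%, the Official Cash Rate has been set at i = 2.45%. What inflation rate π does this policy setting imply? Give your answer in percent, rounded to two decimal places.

4.80%

Output 4.84% below potential → ỹ = -4.84.
Collecting π: i = r* + (1 + 0.33) π − 0.33 π* + 1.1 ỹ
1.33 π = 2.45 − 1.90 + 0.33 × 1.54 − 1.1 × (-4.84) = 6.3822
π = 6.3822 / 1.33 = 4.80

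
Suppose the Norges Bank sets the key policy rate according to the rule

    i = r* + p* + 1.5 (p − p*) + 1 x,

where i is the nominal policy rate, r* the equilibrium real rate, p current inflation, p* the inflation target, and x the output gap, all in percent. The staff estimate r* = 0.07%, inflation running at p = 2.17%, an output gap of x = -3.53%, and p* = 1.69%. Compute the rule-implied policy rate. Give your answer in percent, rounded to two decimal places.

i = 0.07 + 1.69 + 1.5 × (2.17 − 1.69) + 1 × (-3.53)
   = 0.07 + 1.69 + 0.72 − 3.53 = -1.05

-1.05%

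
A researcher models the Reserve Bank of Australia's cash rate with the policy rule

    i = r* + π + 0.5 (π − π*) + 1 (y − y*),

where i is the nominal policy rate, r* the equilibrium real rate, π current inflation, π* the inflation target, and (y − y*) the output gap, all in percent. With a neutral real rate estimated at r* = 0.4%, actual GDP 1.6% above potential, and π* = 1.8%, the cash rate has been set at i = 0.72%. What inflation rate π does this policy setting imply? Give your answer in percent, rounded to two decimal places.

-0.25%

Output 1.6% above potential → (y − y*) = 1.6.
Collecting π: i = r* + (1 + 0.5) π − 0.5 π* + 1 (y − y*)
1.5 π = 0.72 − 0.4 + 0.5 × 1.8 − 1 × 1.6 = -0.38
π = -0.38 / 1.5 = -0.25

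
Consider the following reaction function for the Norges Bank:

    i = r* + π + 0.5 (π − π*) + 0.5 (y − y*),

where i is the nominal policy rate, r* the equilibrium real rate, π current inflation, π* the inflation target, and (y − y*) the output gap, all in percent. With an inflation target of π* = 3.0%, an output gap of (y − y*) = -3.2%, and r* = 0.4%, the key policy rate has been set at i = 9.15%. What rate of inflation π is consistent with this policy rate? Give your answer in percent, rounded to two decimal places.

Collecting π: i = r* + (1 + 0.5) π − 0.5 π* + 0.5 (y − y*)
1.5 π = 9.15 − 0.4 + 0.5 × 3.0 − 0.5 × (-3.2) = 11.85
π = 11.85 / 1.5 = 7.90

7.90%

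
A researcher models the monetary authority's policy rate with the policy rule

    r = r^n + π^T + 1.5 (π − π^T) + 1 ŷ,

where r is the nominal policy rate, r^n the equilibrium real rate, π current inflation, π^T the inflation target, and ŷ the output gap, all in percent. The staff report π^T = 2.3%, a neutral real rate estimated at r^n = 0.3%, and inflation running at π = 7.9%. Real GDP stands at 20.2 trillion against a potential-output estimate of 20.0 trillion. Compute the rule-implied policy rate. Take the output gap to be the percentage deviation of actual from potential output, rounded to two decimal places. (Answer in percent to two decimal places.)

Output gap = 100 × (20.2 − 20.0) / 20.0 = 1.00%.
r = 0.30 + 2.30 + 1.5 × (7.90 − 2.30) + 1 × 1.00
   = 0.30 + 2.3 + 8.4 + 1 = 12.00

12.00%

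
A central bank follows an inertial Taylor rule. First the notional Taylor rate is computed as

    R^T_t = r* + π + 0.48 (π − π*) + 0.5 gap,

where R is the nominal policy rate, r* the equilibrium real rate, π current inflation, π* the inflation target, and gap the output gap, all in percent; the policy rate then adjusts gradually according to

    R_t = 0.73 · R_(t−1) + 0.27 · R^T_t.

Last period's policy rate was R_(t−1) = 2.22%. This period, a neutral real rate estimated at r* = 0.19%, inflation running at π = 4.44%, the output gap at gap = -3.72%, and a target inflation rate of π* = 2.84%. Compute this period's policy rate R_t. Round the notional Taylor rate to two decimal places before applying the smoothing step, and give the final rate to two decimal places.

R^T_t = 0.19 + 4.44 + 0.48 × (4.44 − 2.84) + 0.5 × (-3.72)
   = 0.19 + 4.44 + 0.768 − 1.86 = 3.54
R_t = 0.73 × 2.22 + 0.27 × 3.54 = 1.6206 + 0.9558 = 2.58

2.58%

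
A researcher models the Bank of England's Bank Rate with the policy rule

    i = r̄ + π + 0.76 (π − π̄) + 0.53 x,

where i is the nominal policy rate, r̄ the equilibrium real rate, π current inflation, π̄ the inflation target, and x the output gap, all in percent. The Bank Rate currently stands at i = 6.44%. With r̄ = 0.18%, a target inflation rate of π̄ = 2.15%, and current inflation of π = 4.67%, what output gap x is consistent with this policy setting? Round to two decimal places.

-0.61%

0.53 x = 6.44 − 0.18 − 4.67 − 0.76 × (4.67 − 2.15) = -0.3252
x = -0.3252 / 0.53 = -0.61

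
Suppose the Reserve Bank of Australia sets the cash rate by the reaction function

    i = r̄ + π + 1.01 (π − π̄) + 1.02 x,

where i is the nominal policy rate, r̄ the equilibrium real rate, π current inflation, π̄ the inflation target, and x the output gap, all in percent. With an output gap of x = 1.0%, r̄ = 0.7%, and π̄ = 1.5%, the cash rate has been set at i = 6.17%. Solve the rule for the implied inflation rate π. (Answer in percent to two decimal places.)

Collecting π: i = r̄ + (1 + 1.01) π − 1.01 π̄ + 1.02 x
2.01 π = 6.17 − 0.7 + 1.01 × 1.5 − 1.02 × 1.0 = 5.965
π = 5.965 / 2.01 = 2.97

2.97%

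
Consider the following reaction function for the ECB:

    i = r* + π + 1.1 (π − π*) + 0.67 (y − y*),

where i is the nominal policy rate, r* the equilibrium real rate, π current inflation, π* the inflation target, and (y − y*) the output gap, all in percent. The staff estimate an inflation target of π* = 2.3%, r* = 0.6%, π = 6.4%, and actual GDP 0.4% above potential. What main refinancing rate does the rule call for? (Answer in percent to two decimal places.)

Output 0.4% above potential → (y − y*) = 0.4.
i = 0.6 + 6.4 + 1.1 × (6.4 − 2.3) + 0.67 × 0.4
   = 0.6 + 6.4 + 4.51 + 0.268 = 11.78

11.78%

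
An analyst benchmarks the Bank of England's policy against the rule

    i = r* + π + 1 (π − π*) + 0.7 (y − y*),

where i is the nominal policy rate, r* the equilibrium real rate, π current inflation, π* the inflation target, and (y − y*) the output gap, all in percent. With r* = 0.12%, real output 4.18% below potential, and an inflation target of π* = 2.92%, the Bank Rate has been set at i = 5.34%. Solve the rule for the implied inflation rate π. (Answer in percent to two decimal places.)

Output 4.18% below potential → (y − y*) = -4.18.
Collecting π: i = r* + (1 + 1) π − 1 π* + 0.7 (y − y*)
2 π = 5.34 − 0.12 + 1 × 2.92 − 0.7 × (-4.18) = 11.066
π = 11.066 / 2 = 5.53

5.53%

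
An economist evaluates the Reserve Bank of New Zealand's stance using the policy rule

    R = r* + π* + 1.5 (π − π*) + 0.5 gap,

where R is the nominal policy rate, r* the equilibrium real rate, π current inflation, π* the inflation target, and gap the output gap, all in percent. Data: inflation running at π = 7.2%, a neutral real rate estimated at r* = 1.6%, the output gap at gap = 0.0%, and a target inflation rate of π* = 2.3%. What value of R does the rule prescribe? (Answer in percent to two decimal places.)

R = 1.6 + 2.3 + 1.5 × (7.2 − 2.3) + 0.5 × 0.0
   = 1.6 + 2.3 + 7.35 + 0 = 11.25

11.25%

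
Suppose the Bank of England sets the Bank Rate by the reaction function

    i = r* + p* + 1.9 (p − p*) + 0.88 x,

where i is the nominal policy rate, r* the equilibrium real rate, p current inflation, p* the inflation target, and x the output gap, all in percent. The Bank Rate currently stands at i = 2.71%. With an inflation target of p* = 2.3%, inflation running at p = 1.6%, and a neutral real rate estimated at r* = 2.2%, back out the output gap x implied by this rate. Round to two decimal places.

-0.52%

0.88 x = 2.71 − 2.2 − 2.3 − 1.9 × (1.6 − 2.3) = -0.46
x = -0.46 / 0.88 = -0.52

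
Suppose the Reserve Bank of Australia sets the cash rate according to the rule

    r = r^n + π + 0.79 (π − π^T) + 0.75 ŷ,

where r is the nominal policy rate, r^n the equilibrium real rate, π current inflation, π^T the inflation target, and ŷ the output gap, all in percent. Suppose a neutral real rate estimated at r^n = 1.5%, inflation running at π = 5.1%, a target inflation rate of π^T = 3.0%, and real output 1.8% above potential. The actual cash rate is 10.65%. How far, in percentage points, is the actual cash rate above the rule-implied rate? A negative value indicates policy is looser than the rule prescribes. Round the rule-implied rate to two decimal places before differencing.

1.04 pp

Output 1.8% above potential → ŷ = 1.8.
r = 1.5 + 5.1 + 0.79 × (5.1 − 3.0) + 0.75 × 1.8
   = 1.5 + 5.1 + 1.659 + 1.35 = 9.61
Deviation = 10.65 − 9.61 = 1.04 pp.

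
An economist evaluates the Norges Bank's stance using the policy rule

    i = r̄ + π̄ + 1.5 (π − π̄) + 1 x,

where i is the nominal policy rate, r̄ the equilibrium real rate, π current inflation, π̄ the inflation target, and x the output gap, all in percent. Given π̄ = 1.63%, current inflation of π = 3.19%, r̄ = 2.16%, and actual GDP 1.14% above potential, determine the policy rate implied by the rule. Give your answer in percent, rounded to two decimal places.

Output 1.14% above potential → x = 1.14.
i = 2.16 + 1.63 + 1.5 × (3.19 − 1.63) + 1 × 1.14
   = 2.16 + 1.63 + 2.34 + 1.14 = 7.27

7.27%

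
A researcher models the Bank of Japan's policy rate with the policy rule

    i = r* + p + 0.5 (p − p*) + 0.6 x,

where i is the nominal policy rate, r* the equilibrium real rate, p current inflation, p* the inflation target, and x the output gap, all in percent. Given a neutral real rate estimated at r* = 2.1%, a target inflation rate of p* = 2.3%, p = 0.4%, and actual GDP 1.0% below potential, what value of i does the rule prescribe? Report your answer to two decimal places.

Output 1.0% below potential → x = -1.0.
i = 2.1 + 0.4 + 0.5 × (0.4 − 2.3) + 0.6 × (-1.0)
   = 2.1 + 0.4 − 0.95 − 0.6 = 0.95

0.95%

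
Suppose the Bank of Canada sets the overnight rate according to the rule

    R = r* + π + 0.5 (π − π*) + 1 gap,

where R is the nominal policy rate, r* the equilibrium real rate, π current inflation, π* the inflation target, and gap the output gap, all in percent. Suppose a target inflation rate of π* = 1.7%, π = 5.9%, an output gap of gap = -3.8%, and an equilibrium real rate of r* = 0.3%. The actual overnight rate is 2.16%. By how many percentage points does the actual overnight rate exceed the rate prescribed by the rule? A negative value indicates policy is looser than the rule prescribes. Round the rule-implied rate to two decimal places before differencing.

R = 0.3 + 5.9 + 0.5 × (5.9 − 1.7) + 1 × (-3.8)
   = 0.3 + 5.9 + 2.1 − 3.8 = 4.50
Deviation = 2.16 − 4.50 = -2.34 pp.

-2.34 pp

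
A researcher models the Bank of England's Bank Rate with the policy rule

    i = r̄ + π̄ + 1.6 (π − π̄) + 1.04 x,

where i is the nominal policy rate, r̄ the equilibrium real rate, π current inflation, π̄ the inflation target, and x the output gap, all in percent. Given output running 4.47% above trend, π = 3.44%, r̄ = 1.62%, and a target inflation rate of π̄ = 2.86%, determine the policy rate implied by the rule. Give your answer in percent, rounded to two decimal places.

10.06%

Output 4.47% above potential → x = 4.47.
i = 1.62 + 2.86 + 1.6 × (3.44 − 2.86) + 1.04 × 4.47
   = 1.62 + 2.86 + 0.928 + 4.6488 = 10.06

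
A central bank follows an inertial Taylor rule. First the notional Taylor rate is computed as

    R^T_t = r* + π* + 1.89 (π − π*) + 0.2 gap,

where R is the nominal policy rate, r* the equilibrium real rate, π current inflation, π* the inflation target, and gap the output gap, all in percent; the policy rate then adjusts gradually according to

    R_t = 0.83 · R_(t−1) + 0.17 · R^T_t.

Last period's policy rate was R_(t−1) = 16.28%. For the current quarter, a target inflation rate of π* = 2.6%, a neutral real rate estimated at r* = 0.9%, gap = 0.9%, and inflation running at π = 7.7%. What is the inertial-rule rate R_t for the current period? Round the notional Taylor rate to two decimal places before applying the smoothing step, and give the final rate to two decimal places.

R^T_t = 0.9 + 2.6 + 1.89 × (7.7 − 2.6) + 0.2 × 0.9
   = 0.9 + 2.6 + 9.639 + 0.18 = 13.32
R_t = 0.83 × 16.28 + 0.17 × 13.32 = 13.5124 + 2.2644 = 15.78

15.78%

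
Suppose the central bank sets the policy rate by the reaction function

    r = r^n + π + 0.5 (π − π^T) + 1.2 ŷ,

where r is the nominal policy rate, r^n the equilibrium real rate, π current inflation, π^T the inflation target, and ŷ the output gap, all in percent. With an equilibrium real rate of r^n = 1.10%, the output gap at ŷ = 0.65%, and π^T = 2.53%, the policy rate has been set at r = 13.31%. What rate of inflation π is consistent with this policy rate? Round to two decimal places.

8.46%

Collecting π: r = r^n + (1 + 0.5) π − 0.5 π^T + 1.2 ŷ
1.5 π = 13.31 − 1.10 + 0.5 × 2.53 − 1.2 × 0.65 = 12.695
π = 12.695 / 1.5 = 8.46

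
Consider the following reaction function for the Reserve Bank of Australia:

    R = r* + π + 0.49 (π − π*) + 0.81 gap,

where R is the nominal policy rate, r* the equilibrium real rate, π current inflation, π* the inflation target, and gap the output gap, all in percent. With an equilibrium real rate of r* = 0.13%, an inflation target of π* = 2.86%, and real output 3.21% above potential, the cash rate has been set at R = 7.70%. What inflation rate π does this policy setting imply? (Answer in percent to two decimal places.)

4.28%

Output 3.21% above potential → gap = 3.21.
Collecting π: R = r* + (1 + 0.49) π − 0.49 π* + 0.81 gap
1.49 π = 7.70 − 0.13 + 0.49 × 2.86 − 0.81 × 3.21 = 6.3713
π = 6.3713 / 1.49 = 4.28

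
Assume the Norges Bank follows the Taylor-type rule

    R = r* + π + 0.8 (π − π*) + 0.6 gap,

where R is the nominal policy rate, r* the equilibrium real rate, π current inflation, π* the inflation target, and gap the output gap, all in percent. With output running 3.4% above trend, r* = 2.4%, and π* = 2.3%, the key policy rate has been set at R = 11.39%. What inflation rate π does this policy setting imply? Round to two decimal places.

Output 3.4% above potential → gap = 3.4.
Collecting π: R = r* + (1 + 0.8) π − 0.8 π* + 0.6 gap
1.8 π = 11.39 − 2.4 + 0.8 × 2.3 − 0.6 × 3.4 = 8.79
π = 8.79 / 1.8 = 4.88

4.88%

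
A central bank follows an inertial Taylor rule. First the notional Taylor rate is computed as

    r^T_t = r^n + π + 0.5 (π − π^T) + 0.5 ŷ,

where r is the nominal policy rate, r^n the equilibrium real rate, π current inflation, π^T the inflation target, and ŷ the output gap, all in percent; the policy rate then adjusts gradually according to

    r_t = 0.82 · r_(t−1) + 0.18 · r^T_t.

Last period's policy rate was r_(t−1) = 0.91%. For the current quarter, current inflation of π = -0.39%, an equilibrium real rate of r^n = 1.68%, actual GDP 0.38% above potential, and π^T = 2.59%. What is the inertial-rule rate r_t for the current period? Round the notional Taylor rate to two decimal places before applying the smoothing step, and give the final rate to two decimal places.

Output 0.38% above potential → ŷ = 0.38.
r^T_t = 1.68 + (-0.39) + 0.5 × (-0.39 − 2.59) + 0.5 × 0.38
   = 1.68 − 0.39 − 1.49 + 0.19 = -0.01
r_t = 0.82 × 0.91 + 0.18 × (-0.01) = 0.7462 − 0.0018 = 0.74

0.74%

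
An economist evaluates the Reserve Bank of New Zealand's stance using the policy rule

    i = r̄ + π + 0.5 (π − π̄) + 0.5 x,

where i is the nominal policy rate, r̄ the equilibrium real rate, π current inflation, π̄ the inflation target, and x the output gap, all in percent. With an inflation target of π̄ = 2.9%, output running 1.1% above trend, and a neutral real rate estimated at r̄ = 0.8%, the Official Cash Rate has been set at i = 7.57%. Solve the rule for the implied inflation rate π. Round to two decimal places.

5.11%

Output 1.1% above potential → x = 1.1.
Collecting π: i = r̄ + (1 + 0.5) π − 0.5 π̄ + 0.5 x
1.5 π = 7.57 − 0.8 + 0.5 × 2.9 − 0.5 × 1.1 = 7.67
π = 7.67 / 1.5 = 5.11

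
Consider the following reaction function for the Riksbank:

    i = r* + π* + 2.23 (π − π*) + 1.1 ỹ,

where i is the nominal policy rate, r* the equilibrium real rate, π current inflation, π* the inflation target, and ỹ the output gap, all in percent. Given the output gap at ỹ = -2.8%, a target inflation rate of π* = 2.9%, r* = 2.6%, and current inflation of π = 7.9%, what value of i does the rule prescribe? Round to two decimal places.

13.57%

i = 2.6 + 2.9 + 2.23 × (7.9 − 2.9) + 1.1 × (-2.8)
   = 2.6 + 2.9 + 11.15 − 3.08 = 13.57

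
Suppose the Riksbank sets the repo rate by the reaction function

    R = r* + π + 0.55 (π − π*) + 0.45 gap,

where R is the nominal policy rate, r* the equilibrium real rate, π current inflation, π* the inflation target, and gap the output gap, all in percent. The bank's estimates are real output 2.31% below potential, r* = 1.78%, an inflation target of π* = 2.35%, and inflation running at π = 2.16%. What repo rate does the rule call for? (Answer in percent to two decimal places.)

2.80%

Output 2.31% below potential → gap = -2.31.
R = 1.78 + 2.16 + 0.55 × (2.16 − 2.35) + 0.45 × (-2.31)
   = 1.78 + 2.16 − 0.1045 − 1.0395 = 2.80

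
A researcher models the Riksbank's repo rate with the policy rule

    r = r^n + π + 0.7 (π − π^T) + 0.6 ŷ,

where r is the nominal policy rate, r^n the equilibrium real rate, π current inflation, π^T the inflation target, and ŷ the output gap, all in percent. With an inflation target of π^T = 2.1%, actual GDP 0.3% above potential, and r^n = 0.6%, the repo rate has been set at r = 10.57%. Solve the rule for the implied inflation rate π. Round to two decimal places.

Output 0.3% above potential → ŷ = 0.3.
Collecting π: r = r^n + (1 + 0.7) π − 0.7 π^T + 0.6 ŷ
1.7 π = 10.57 − 0.6 + 0.7 × 2.1 − 0.6 × 0.3 = 11.26
π = 11.26 / 1.7 = 6.62

6.62%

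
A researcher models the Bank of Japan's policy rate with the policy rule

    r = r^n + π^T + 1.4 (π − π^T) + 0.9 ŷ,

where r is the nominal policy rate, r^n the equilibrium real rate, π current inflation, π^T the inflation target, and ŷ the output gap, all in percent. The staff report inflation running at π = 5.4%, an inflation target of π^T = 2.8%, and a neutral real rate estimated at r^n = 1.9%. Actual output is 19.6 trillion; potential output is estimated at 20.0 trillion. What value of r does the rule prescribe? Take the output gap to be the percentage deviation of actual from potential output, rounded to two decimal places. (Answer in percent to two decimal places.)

Output gap = 100 × (19.6 − 20.0) / 20.0 = -2.00%.
r = 1.90 + 2.80 + 1.4 × (5.40 − 2.80) + 0.9 × (-2.00)
   = 1.90 + 2.8 + 3.64 − 1.8 = 6.54

6.54%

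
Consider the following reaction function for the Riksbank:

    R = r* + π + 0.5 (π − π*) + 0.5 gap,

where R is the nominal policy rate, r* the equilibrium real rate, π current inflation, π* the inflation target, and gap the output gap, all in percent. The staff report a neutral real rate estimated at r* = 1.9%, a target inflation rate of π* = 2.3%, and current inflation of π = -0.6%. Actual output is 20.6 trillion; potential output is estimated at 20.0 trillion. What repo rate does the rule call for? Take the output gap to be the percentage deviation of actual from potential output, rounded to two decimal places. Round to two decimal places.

Output gap = 100 × (20.6 − 20.0) / 20.0 = 3.00%.
R = 1.90 + (-0.60) + 0.5 × (-0.60 − 2.30) + 0.5 × 3.00
   = 1.90 − 0.6 − 1.45 + 1.5 = 1.35

1.35%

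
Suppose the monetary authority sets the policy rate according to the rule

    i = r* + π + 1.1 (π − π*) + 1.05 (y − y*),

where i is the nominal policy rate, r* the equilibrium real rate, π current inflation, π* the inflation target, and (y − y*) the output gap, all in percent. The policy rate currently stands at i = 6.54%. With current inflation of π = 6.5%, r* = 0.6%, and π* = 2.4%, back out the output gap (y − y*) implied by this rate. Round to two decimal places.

1.05 (y − y*) = 6.54 − 0.6 − 6.5 − 1.1 × (6.5 − 2.4) = -5.07
(y − y*) = -5.07 / 1.05 = -4.83

-4.83%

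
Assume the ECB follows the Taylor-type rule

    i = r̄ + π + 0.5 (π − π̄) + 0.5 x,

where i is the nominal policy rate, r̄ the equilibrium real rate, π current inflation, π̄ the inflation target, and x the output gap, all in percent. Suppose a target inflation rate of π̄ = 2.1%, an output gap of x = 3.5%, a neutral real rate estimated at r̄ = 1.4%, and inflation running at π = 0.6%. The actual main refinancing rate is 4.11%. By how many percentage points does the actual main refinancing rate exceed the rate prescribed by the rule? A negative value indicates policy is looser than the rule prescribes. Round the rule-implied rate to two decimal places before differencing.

i = 1.4 + 0.6 + 0.5 × (0.6 − 2.1) + 0.5 × 3.5
   = 1.4 + 0.6 − 0.75 + 1.75 = 3.00
Deviation = 4.11 − 3.00 = 1.11 pp.

1.11 pp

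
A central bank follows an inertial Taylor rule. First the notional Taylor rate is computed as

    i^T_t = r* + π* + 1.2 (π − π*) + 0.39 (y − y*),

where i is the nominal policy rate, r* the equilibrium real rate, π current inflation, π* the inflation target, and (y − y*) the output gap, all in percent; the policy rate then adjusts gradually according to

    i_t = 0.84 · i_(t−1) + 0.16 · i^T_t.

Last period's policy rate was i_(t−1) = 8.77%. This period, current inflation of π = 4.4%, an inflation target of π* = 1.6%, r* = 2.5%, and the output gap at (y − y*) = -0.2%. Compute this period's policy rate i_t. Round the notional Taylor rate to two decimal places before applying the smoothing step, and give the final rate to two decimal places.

8.55%

i^T_t = 2.5 + 1.6 + 1.2 × (4.4 − 1.6) + 0.39 × (-0.2)
   = 2.5 + 1.6 + 3.36 − 0.078 = 7.38
i_t = 0.84 × 8.77 + 0.16 × 7.38 = 7.3668 + 1.1808 = 8.55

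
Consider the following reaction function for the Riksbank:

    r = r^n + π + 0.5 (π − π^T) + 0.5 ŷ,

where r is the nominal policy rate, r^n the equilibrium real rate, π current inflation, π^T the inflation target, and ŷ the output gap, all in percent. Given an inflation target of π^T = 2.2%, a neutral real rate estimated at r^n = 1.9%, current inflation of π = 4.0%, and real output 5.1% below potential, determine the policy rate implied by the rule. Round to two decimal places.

4.25%

Output 5.1% below potential → ŷ = -5.1.
r = 1.9 + 4.0 + 0.5 × (4.0 − 2.2) + 0.5 × (-5.1)
   = 1.9 + 4 + 0.9 − 2.55 = 4.25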